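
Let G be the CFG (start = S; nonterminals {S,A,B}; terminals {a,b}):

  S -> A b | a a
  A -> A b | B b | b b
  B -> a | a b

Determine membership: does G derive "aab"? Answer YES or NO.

Convert to CNF:
  S -> A T0 | T1 T1
  A -> A T0 | B T0 | T0 T0
  B -> T1 T0 | a
  T0 -> b
  T1 -> a

CYK fill:
  T[0,0] 'a' = {B,T1}  orig:{B}
  T[1,1] 'a' = {B,T1}  orig:{B}
  T[2,2] 'b' = {T0}  orig:{}
  T[0,1] 'aa' = {S}
  T[1,2] 'ab' = {A,B}
  T[0,2] 'aab' = ∅

S ∉ T[0,2] ⇒ NO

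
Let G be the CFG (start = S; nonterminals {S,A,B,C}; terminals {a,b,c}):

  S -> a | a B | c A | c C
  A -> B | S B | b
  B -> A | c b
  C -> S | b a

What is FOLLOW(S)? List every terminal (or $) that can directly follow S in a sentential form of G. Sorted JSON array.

FIRST sets, iterate to fixpoint:
[1]
  A via A→b: +{b}
  B via B→A: +{b}
  B via B→c b: +{c}
  C via C→b a: +{b}
  S via S→a: +{a}
  S via S→c A: +{c}
  FIRST(S)={a,c}  FIRST(A)={b}  FIRST(B)={b,c}  FIRST(C)={b}
[2]
  A via A→B: +{c}
  A via A→S B: +{a}
  B via B→A: +{a}
  C via C→S: +{a,c}
  FIRST(S)={a,c}  FIRST(A)={a,b,c}  FIRST(B)={a,b,c}  FIRST(C)={a,b,c}
[3] (no change)
  FIRST(S)={a,c}  FIRST(A)={a,b,c}  FIRST(B)={a,b,c}  FIRST(C)={a,b,c}

FOLLOW iteration:
seed FOLLOW(S) with $
round 1:
  A→S B: FOLLOW(S) ⊇ FIRST(B) = {a,b,c}; new: +{a,b,c}
  S→a B: FOLLOW(B) ⊇ FOLLOW(S) ⊇ {$,a,b,c}; new: +{$,a,b,c}
  S→c A: FOLLOW(A) ⊇ FOLLOW(S) ⊇ {$,a,b,c}; new: +{$,a,b,c}
  S→c C: FOLLOW(C) ⊇ FOLLOW(S) ⊇ {$,a,b,c}; new: +{$,a,b,c}
  FOLLOW(S)={$,a,b,c}  FOLLOW(A)={$,a,b,c}  FOLLOW(B)={$,a,b,c}  FOLLOW(C)={$,a,b,c}
round 2: (stable)
  FOLLOW(S)={$,a,b,c}  FOLLOW(A)={$,a,b,c}  FOLLOW(B)={$,a,b,c}  FOLLOW(C)={$,a,b,c}

FOLLOW(S) = ["$", "a", "b", "c"]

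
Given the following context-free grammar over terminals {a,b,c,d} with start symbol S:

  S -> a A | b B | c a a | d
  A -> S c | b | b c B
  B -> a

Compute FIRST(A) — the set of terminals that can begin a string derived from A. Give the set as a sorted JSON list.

Compute FIRST by fixpoint:
pass 1:
  A via A→b: +{b}
  B via B→a: +{a}
  S via S→a A: +{a}
  S via S→b B: +{b}
  S via S→c a a: +{c}
  S via S→d: +{d}
  FIRST[S]={a,b,c,d}  FIRST[A]={b}  FIRST[B]={a}
pass 2:
  A via A→S c: +{a,c,d}
  FIRST[S]={a,b,c,d}  FIRST[A]={a,b,c,d}  FIRST[B]={a}
pass 3: (stable)
  FIRST[S]={a,b,c,d}  FIRST[A]={a,b,c,d}  FIRST[B]={a}

FIRST(A) = ["a", "b", "c", "d"]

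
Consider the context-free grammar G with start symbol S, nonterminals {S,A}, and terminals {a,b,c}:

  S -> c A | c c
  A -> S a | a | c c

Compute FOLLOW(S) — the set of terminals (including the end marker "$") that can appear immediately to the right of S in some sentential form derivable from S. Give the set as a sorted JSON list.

FIRST sets, iterate to fixpoint:
round 1:
  A via A→a: +{a}
  A via A→c c: +{c}
  S via S→c A: +{c}
  FIRST(S)={c}  FIRST(A)={a,c}
round 2: (no change)
  FIRST(S)={c}  FIRST(A)={a,c}

FOLLOW sets:
initialize: $ ∈ FOLLOW(S)
round 1:
  A→S a: FOLLOW(S) ⊇ FIRST(a) = {a}; new: +{a}
  S→c A: FOLLOW(A) ⊇ FOLLOW(S) ⊇ {$,a}; new: +{$,a}
  FOLLOW(S)={$,a}  FOLLOW(A)={$,a}
round 2: done
  FOLLOW(S)={$,a}  FOLLOW(A)={$,a}

FOLLOW(S) = ["$", "a"]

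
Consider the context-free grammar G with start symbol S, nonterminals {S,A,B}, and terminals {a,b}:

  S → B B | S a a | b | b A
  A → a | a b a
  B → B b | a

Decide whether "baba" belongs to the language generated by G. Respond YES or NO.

CNF form of G:
  S -> B B | S X3 | T1 A | b
  A -> T0 X2 | a
  B -> B T1 | a
  T0 -> a
  T1 -> b
  X2 -> T1 T0
  X3 -> T0 T0

CYK table (by increasing span):
  cell(0,0) b: {S,T1}  orig:{S}
  cell(1,1) a: {A,B,T0}  orig:{A,B}
  cell(2,2) b: {S,T1}  orig:{S}
  cell(3,3) a: {A,B,T0}  orig:{A,B}
  cell(0,1) ba: {S,X2}  orig:{S}
  cell(1,2) ab: {B}
  cell(2,3) ba: {S,X2}  orig:{S}
  cell(0,2) bab: ∅
  cell(1,3) aba: {A,S}
  cell(0,3) baba: {S}

S ∈ T[0,3] ⇒ YES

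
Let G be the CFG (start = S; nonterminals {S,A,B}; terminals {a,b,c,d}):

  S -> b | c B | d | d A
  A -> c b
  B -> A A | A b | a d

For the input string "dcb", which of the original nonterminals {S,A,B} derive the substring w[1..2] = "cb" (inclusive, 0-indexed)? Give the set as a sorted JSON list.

Convert to CNF:
  S -> T0 B | T3 A | b | d
  A -> T0 T1
  B -> A A | A T1 | T2 T3
  T0 -> c
  T1 -> b
  T2 -> a
  T3 -> d

Fill CYK table bottom-up, restricted to cells inside w[1..2]:
  cell(1,1) c: {T0}  orig:{}
  cell(2,2) b: {S,T1}  orig:{S}
  cell(1,2) cb: {A}

Original NTs in T[1,2] deriving "cb": ["A"]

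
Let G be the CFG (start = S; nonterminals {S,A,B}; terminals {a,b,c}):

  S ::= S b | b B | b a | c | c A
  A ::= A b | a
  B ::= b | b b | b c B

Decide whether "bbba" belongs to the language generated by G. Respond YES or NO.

CNF form of G:
  S -> S T0 | T0 B | T0 T2 | T1 A | c
  A -> A T0 | a
  B -> T0 T0 | T0 X3 | b
  T0 -> b
  T1 -> c
  T2 -> a
  X3 -> T1 B

CYK table (by increasing span):
  T[0,0] 'b' = {B,T0}  orig:{B}
  T[1,1] 'b' = {B,T0}  orig:{B}
  T[2,2] 'b' = {B,T0}  orig:{B}
  T[3,3] 'a' = {A,T2}  orig:{A}
  T[0,1] 'bb' = {B,S}
  T[1,2] 'bb' = {B,S}
  T[2,3] 'ba' = {S}
  T[0,2] 'bbb' = {S}
  T[1,3] 'bba' = ∅
  T[0,3] 'bbba' = ∅

S ∉ T[0,3] ⇒ NO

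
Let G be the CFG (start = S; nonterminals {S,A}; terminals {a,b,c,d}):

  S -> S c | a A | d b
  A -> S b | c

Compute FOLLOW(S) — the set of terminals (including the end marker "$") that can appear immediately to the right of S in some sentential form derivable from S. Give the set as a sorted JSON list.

FIRST sets, iterate to fixpoint:
iter 1:
  A via A→c: +{c}
  S via S→a A: +{a}
  S via S→d b: +{d}
  S: {a,d}  A: {c}
iter 2:
  A via A→S b: +{a,d}
  S: {a,d}  A: {a,c,d}
iter 3: — fixpoint
  S: {a,d}  A: {a,c,d}

FOLLOW iteration:
initialize: $ ∈ FOLLOW(S)
pass 1:
  A→S b: FOLLOW(S) ⊇ FIRST(b) = {b}; new: +{b}
  S→S c: FOLLOW(S) ⊇ FIRST(c) = {c}; new: +{c}
  S→a A: FOLLOW(A) ⊇ FOLLOW(S) ⊇ {$,b,c}; new: +{$,b,c}
  S: {$,b,c}  A: {$,b,c}
pass 2: done
  S: {$,b,c}  A: {$,b,c}

FOLLOW(S) = ["$", "b", "c"]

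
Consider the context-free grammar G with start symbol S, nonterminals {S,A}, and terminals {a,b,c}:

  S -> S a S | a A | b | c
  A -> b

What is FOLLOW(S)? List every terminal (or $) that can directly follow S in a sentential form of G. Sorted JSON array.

Compute FIRST by fixpoint:
[1]
  A via A→b: +{b}
  S via S→a A: +{a}
  S via S→b: +{b}
  S via S→c: +{c}
  FIRST(S)={a,b,c}  FIRST(A)={b}
[2] (stable)
  FIRST(S)={a,b,c}  FIRST(A)={b}

FOLLOW sets:
seed FOLLOW(S) with $
iter 1:
  S→S a S: FOLLOW(S) ⊇ FIRST(a) = {a}; new: +{a}
  S→a A: FOLLOW(A) ⊇ FOLLOW(S) ⊇ {$,a}; new: +{$,a}
  FOLLOW[S]={$,a}  FOLLOW[A]={$,a}
iter 2: (stable)
  FOLLOW[S]={$,a}  FOLLOW[A]={$,a}

FOLLOW(S) = ["$", "a"]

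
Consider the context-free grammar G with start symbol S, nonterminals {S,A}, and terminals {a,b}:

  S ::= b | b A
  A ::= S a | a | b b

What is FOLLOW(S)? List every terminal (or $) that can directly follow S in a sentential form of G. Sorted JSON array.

FIRST sets, iterate to fixpoint:
pass 1:
  A via A→a: +{a}
  A via A→b b: +{b}
  S via S→b: +{b}
  FIRST(S)={b}  FIRST(A)={a,b}
pass 2: (no change)
  FIRST(S)={b}  FIRST(A)={a,b}

FOLLOW iteration:
seed FOLLOW(S) with $
[1]
  A→S a: FOLLOW(S) ⊇ FIRST(a) = {a}; new: +{a}
  S→b A: FOLLOW(A) ⊇ FOLLOW(S) ⊇ {$,a}; new: +{$,a}
  FOLLOW[S]={$,a}  FOLLOW[A]={$,a}
[2] done
  FOLLOW[S]={$,a}  FOLLOW[A]={$,a}

FOLLOW(S) = ["$", "a"]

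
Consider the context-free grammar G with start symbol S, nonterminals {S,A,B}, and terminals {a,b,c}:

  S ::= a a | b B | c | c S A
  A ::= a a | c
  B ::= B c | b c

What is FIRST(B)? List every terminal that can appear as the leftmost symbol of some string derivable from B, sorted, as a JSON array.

Compute FIRST by fixpoint:
iter 1:
  A via A→a a: +{a}
  A via A→c: +{c}
  B via B→b c: +{b}
  S via S→a a: +{a}
  S via S→b B: +{b}
  S via S→c: +{c}
  FIRST(S)={a,b,c}  FIRST(A)={a,c}  FIRST(B)={b}
iter 2: done
  FIRST(S)={a,b,c}  FIRST(A)={a,c}  FIRST(B)={b}

FIRST(B) = ["b"]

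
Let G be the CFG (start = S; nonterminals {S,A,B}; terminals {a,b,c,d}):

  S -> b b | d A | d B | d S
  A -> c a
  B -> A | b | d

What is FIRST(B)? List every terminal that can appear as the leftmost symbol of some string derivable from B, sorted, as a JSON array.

FIRST iteration:
iter 1:
  A via A→c a: +{c}
  B via B→A: +{c}
  B via B→b: +{b}
  B via B→d: +{d}
  S via S→b b: +{b}
  S via S→d A: +{d}
  FIRST(S)={b,d}  FIRST(A)={c}  FIRST(B)={b,c,d}
iter 2: done
  FIRST(S)={b,d}  FIRST(A)={c}  FIRST(B)={b,c,d}

FIRST(B) = ["b", "c", "d"]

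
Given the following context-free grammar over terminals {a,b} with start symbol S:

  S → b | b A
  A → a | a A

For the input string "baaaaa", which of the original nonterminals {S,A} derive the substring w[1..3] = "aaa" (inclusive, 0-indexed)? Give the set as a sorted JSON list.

CNF form of G:
  S -> T1 A | b
  A -> T0 A | a
  T0 -> a
  T1 -> b

CYK table (by increasing span) (cells [i..j] with 1 ≤ i ≤ j ≤ 3 only):
  T[1,1] 'a' = {A,T0}  orig:{A}
  T[2,2] 'a' = {A,T0}  orig:{A}
  T[3,3] 'a' = {A,T0}  orig:{A}
  T[1,2] 'aa' = {A}
  T[2,3] 'aa' = {A}
  T[1,3] 'aaa' = {A}

Original NTs in T[1,3] deriving "aaa": ["A"]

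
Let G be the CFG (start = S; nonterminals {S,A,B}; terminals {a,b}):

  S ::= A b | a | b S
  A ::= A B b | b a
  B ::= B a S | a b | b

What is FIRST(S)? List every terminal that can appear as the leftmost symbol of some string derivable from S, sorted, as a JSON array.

FIRST iteration:
[1]
  A via A→b a: +{b}
  B via B→a b: +{a}
  B via B→b: +{b}
  S via S→A b: +{b}
  S via S→a: +{a}
  FIRST(S)={a,b}  FIRST(A)={b}  FIRST(B)={a,b}
[2] (stable)
  FIRST(S)={a,b}  FIRST(A)={b}  FIRST(B)={a,b}

FIRST(S) = ["a", "b"]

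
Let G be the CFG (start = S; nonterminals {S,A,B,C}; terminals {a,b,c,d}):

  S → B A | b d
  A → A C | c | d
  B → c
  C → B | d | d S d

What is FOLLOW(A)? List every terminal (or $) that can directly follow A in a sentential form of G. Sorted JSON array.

Compute FIRST by fixpoint:
[1]
  A via A→c: +{c}
  A via A→d: +{d}
  B via B→c: +{c}
  C via C→B: +{c}
  C via C→d: +{d}
  S via S→B A: +{c}
  S via S→b d: +{b}
  FIRST[S]={b,c}  FIRST[A]={c,d}  FIRST[B]={c}  FIRST[C]={c,d}
[2] done
  FIRST[S]={b,c}  FIRST[A]={c,d}  FIRST[B]={c}  FIRST[C]={c,d}

FOLLOW sets:
FOLLOW(S) := {$}
pass 1:
  A→A C: FOLLOW(A) ⊇ FIRST(C) = {c,d}; new: +{c,d}
  A→A C: FOLLOW(C) ⊇ FOLLOW(A) ⊇ {c,d}; new: +{c,d}
  C→B: FOLLOW(B) ⊇ FOLLOW(C) ⊇ {c,d}; new: +{c,d}
  C→d S d: FOLLOW(S) ⊇ FIRST(d) = {d}; new: +{d}
  S→B A: FOLLOW(A) ⊇ FOLLOW(S) ⊇ {$,d}; new: +{$}
  S: {$,d}  A: {$,c,d}  B: {c,d}  C: {c,d}
pass 2:
  A→A C: FOLLOW(C) ⊇ FOLLOW(A) ⊇ {$,c,d}; new: +{$}
  C→B: FOLLOW(B) ⊇ FOLLOW(C) ⊇ {$,c,d}; new: +{$}
  S: {$,d}  A: {$,c,d}  B: {$,c,d}  C: {$,c,d}
pass 3: (stable)
  S: {$,d}  A: {$,c,d}  B: {$,c,d}  C: {$,c,d}

FOLLOW(A) = ["$", "c", "d"]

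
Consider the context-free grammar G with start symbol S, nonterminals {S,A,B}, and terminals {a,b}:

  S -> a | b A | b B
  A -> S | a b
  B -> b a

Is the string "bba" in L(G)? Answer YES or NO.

CNF form of G:
  S -> T1 A | T1 B | a
  A -> T0 T1 | T1 A | T1 B | a
  B -> T1 T0
  T0 -> a
  T1 -> b

CYK fill:
  [0..0]={T1}  "b"  orig:{}
  [1..1]={T1}  "b"  orig:{}
  [2..2]={A,S,T0}  "a"  orig:{A,S}
  [0..1]=∅  "bb"
  [1..2]={A,B,S}  "ba"
  [0..2]={A,S}  "bba"

S ∈ T[0,2] ⇒ YES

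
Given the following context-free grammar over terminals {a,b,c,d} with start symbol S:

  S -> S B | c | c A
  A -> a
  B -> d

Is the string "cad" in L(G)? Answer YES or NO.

Convert to CNF:
  S -> S B | T0 A | c
  A -> a
  B -> d
  T0 -> c

Fill CYK table bottom-up:
  [0..0]={S,T0}  "c"  orig:{S}
  [1..1]={A}  "a"
  [2..2]={B}  "d"
  [0..1]={S}  "ca"
  [1..2]=∅  "ad"
  [0..2]={S}  "cad"

S ∈ T[0,2] ⇒ YES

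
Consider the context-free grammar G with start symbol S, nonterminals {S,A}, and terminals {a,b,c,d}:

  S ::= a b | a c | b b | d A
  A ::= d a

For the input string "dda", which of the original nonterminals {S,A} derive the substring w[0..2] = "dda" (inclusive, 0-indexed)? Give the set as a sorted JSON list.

Convert to CNF:
  S -> T0 A | T1 T2 | T1 T3 | T2 T2
  A -> T0 T1
  T0 -> d
  T1 -> a
  T2 -> b
  T3 -> c

Fill CYK table bottom-up — only the sub-triangle for w[0..2]:
  [0..0]={T0}  "d"  orig:{}
  [1..1]={T0}  "d"  orig:{}
  [2..2]={T1}  "a"  orig:{}
  [0..1]=∅  "dd"
  [1..2]={A}  "da"
  [0..2]={S}  "dda"

Original NTs in T[0,2] deriving "dda": ["S"]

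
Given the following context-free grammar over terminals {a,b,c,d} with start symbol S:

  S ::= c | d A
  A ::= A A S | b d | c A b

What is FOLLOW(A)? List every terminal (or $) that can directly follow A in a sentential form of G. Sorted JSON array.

FIRST iteration:
round 1:
  A via A→b d: +{b}
  A via A→c A b: +{c}
  S via S→c: +{c}
  S via S→d A: +{d}
  FIRST(S)={c,d}  FIRST(A)={b,c}
round 2: (no change)
  FIRST(S)={c,d}  FIRST(A)={b,c}

Compute FOLLOW by fixpoint:
initialize: $ ∈ FOLLOW(S)
[1]
  A→A A S: FOLLOW(A) ⊇ FIRST(A) = {b,c}; new: +{b,c}
  A→A A S: FOLLOW(A) ⊇ FIRST(S) = {c,d}; new: +{d}
  A→A A S: FOLLOW(S) ⊇ FOLLOW(A) ⊇ {b,c,d}; new: +{b,c,d}
  S→d A: FOLLOW(A) ⊇ FOLLOW(S) ⊇ {$,b,c,d}; new: +{$}
  S: {$,b,c,d}  A: {$,b,c,d}
[2] — fixpoint
  S: {$,b,c,d}  A: {$,b,c,d}

FOLLOW(A) = ["$", "b", "c", "d"]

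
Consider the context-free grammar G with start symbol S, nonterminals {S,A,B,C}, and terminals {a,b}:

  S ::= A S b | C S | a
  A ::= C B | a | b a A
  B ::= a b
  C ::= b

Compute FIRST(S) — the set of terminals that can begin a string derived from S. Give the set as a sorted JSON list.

Compute FIRST by fixpoint:
pass 1:
  A via A→a: +{a}
  A via A→b a A: +{b}
  B via B→a b: +{a}
  C via C→b: +{b}
  S via S→A S b: +{a,b}
  S: {a,b}  A: {a,b}  B: {a}  C: {b}
pass 2: (stable)
  S: {a,b}  A: {a,b}  B: {a}  C: {b}

FIRST(S) = ["a", "b"]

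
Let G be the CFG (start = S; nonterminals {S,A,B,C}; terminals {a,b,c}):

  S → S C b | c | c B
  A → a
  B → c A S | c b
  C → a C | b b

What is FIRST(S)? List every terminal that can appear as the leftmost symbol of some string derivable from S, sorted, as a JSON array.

FIRST sets, iterate to fixpoint:
pass 1:
  A via A→a: +{a}
  B via B→c A S: +{c}
  C via C→a C: +{a}
  C via C→b b: +{b}
  S via S→c: +{c}
  FIRST[S]={c}  FIRST[A]={a}  FIRST[B]={c}  FIRST[C]={a,b}
pass 2: — fixpoint
  FIRST[S]={c}  FIRST[A]={a}  FIRST[B]={c}  FIRST[C]={a,b}

FIRST(S) = ["c"]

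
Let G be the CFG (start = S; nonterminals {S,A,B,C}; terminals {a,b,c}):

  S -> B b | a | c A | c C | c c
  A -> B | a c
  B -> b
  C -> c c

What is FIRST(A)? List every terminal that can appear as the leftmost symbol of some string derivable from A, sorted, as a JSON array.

FIRST sets, iterate to fixpoint:
pass 1:
  A via A→a c: +{a}
  B via B→b: +{b}
  C via C→c c: +{c}
  S via S→B b: +{b}
  S via S→a: +{a}
  S via S→c A: +{c}
  FIRST[S]={a,b,c}  FIRST[A]={a}  FIRST[B]={b}  FIRST[C]={c}
pass 2:
  A via A→B: +{b}
  FIRST[S]={a,b,c}  FIRST[A]={a,b}  FIRST[B]={b}  FIRST[C]={c}
pass 3: (stable)
  FIRST[S]={a,b,c}  FIRST[A]={a,b}  FIRST[B]={b}  FIRST[C]={c}

FIRST(A) = ["a", "b"]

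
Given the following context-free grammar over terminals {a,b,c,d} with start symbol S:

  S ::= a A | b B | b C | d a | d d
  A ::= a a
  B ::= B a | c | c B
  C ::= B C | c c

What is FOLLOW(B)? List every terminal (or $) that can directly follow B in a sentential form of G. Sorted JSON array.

FIRST iteration:
[1]
  A via A→a a: +{a}
  B via B→c: +{c}
  C via C→B C: +{c}
  S via S→a A: +{a}
  S via S→b B: +{b}
  S via S→d a: +{d}
  FIRST[S]={a,b,d}  FIRST[A]={a}  FIRST[B]={c}  FIRST[C]={c}
[2] (stable)
  FIRST[S]={a,b,d}  FIRST[A]={a}  FIRST[B]={c}  FIRST[C]={c}

FOLLOW iteration:
initialize: $ ∈ FOLLOW(S)
iter 1:
  B→B a: FOLLOW(B) ⊇ FIRST(a) = {a}; new: +{a}
  C→B C: FOLLOW(B) ⊇ FIRST(C) = {c}; new: +{c}
  S→a A: FOLLOW(A) ⊇ FOLLOW(S) ⊇ {$}; new: +{$}
  S→b B: FOLLOW(B) ⊇ FOLLOW(S) ⊇ {$}; new: +{$}
  S→b C: FOLLOW(C) ⊇ FOLLOW(S) ⊇ {$}; new: +{$}
  FOLLOW[S]={$}  FOLLOW[A]={$}  FOLLOW[B]={$,a,c}  FOLLOW[C]={$}
iter 2: done
  FOLLOW[S]={$}  FOLLOW[A]={$}  FOLLOW[B]={$,a,c}  FOLLOW[C]={$}

FOLLOW(B) = ["$", "a", "c"]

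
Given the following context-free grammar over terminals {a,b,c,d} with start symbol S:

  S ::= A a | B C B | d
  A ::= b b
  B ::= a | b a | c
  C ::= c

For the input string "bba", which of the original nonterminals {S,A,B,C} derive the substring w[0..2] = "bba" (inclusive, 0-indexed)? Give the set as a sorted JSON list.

Convert to CNF:
  S -> A T1 | B X2 | d
  A -> T0 T0
  B -> T0 T1 | a | c
  C -> c
  T0 -> b
  T1 -> a
  X2 -> C B

CYK table (by increasing span) — only the sub-triangle for w[0..2]:
  [0..0]={T0}  "b"  orig:{}
  [1..1]={T0}  "b"  orig:{}
  [2..2]={B,T1}  "a"  orig:{B}
  [0..1]={A}  "bb"
  [1..2]={B}  "ba"
  [0..2]={S}  "bba"

Original NTs in T[0,2] deriving "bba": ["S"]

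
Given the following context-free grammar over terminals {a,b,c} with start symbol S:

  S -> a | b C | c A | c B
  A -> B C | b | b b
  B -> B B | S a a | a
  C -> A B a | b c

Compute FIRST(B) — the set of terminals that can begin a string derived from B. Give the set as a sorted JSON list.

FIRST iteration:
[1]
  A via A→b: +{b}
  B via B→a: +{a}
  C via C→A B a: +{b}
  S via S→a: +{a}
  S via S→b C: +{b}
  S via S→c A: +{c}
  FIRST[S]={a,b,c}  FIRST[A]={b}  FIRST[B]={a}  FIRST[C]={b}
[2]
  A via A→B C: +{a}
  B via B→S a a: +{b,c}
  C via C→A B a: +{a}
  FIRST[S]={a,b,c}  FIRST[A]={a,b}  FIRST[B]={a,b,c}  FIRST[C]={a,b}
[3]
  A via A→B C: +{c}
  C via C→A B a: +{c}
  FIRST[S]={a,b,c}  FIRST[A]={a,b,c}  FIRST[B]={a,b,c}  FIRST[C]={a,b,c}
[4] done
  FIRST[S]={a,b,c}  FIRST[A]={a,b,c}  FIRST[B]={a,b,c}  FIRST[C]={a,b,c}

FIRST(B) = ["a", "b", "c"]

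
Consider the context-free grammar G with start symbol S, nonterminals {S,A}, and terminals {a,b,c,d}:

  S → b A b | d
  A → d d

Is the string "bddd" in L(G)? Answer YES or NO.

CNF form of G:
  S -> T1 X2 | d
  A -> T0 T0
  T0 -> d
  T1 -> b
  X2 -> A T1

CYK fill:
  cell(0,0) b: {T1}  orig:{}
  cell(1,1) d: {S,T0}  orig:{S}
  cell(2,2) d: {S,T0}  orig:{S}
  cell(3,3) d: {S,T0}  orig:{S}
  cell(0,1) bd: ∅
  cell(1,2) dd: {A}
  cell(2,3) dd: {A}
  cell(0,2) bdd: ∅
  cell(1,3) ddd: ∅
  cell(0,3) bddd: ∅

S ∉ T[0,3] ⇒ NO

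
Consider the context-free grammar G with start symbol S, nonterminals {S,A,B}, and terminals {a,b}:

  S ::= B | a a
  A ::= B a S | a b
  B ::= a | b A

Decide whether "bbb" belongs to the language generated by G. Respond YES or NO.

CNF form of G:
  S -> T0 T0 | T1 A | a
  A -> B X2 | T0 T1
  B -> T1 A | a
  T0 -> a
  T1 -> b
  X2 -> T0 S

CYK table (by increasing span):
  [0..0]={T1}  "b"  orig:{}
  [1..1]={T1}  "b"  orig:{}
  [2..2]={T1}  "b"  orig:{}
  [0..1]=∅  "bb"
  [1..2]=∅  "bb"
  [0..2]=∅  "bbb"

S ∉ T[0,2] ⇒ NO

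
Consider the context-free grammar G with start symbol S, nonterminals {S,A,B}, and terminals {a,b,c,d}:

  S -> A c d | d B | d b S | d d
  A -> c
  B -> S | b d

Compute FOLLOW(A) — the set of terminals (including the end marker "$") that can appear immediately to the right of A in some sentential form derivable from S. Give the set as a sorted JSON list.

FIRST sets, iterate to fixpoint:
pass 1:
  A via A→c: +{c}
  B via B→b d: +{b}
  S via S→A c d: +{c}
  S via S→d B: +{d}
  S: {c,d}  A: {c}  B: {b}
pass 2:
  B via B→S: +{c,d}
  S: {c,d}  A: {c}  B: {b,c,d}
pass 3: (no change)
  S: {c,d}  A: {c}  B: {b,c,d}

FOLLOW sets:
seed FOLLOW(S) with $
round 1:
  S→A c d: FOLLOW(A) ⊇ FIRST(c) = {c}; new: +{c}
  S→d B: FOLLOW(B) ⊇ FOLLOW(S) ⊇ {$}; new: +{$}
  FOLLOW(S)={$}  FOLLOW(A)={c}  FOLLOW(B)={$}
round 2: done
  FOLLOW(S)={$}  FOLLOW(A)={c}  FOLLOW(B)={$}

FOLLOW(A) = ["c"]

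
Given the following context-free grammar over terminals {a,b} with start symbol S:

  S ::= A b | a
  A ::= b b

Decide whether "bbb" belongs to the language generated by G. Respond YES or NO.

Convert to CNF:
  S -> A T0 | a
  A -> T0 T0
  T0 -> b

CYK fill:
  [0..0]={T0}  "b"  orig:{}
  [1..1]={T0}  "b"  orig:{}
  [2..2]={T0}  "b"  orig:{}
  [0..1]={A}  "bb"
  [1..2]={A}  "bb"
  [0..2]={S}  "bbb"

S ∈ T[0,2] ⇒ YES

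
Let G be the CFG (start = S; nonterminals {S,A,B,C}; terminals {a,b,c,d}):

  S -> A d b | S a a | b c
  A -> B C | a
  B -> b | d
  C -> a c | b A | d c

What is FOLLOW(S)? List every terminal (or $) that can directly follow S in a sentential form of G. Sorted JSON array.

FIRST sets, iterate to fixpoint:
pass 1:
  A via A→a: +{a}
  B via B→b: +{b}
  B via B→d: +{d}
  C via C→a c: +{a}
  C via C→b A: +{b}
  C via C→d c: +{d}
  S via S→A d b: +{a}
  S via S→b c: +{b}
  FIRST[S]={a,b}  FIRST[A]={a}  FIRST[B]={b,d}  FIRST[C]={a,b,d}
pass 2:
  A via A→B C: +{b,d}
  S via S→A d b: +{d}
  FIRST[S]={a,b,d}  FIRST[A]={a,b,d}  FIRST[B]={b,d}  FIRST[C]={a,b,d}
pass 3: (stable)
  FIRST[S]={a,b,d}  FIRST[A]={a,b,d}  FIRST[B]={b,d}  FIRST[C]={a,b,d}

FOLLOW sets:
FOLLOW(S) := {$}
[1]
  A→B C: FOLLOW(B) ⊇ FIRST(C) = {a,b,d}; new: +{a,b,d}
  S→A d b: FOLLOW(A) ⊇ FIRST(d) = {d}; new: +{d}
  S→S a a: FOLLOW(S) ⊇ FIRST(a) = {a}; new: +{a}
  FOLLOW[S]={$,a}  FOLLOW[A]={d}  FOLLOW[B]={a,b,d}  FOLLOW[C]={}
[2]
  A→B C: FOLLOW(C) ⊇ FOLLOW(A) ⊇ {d}; new: +{d}
  FOLLOW[S]={$,a}  FOLLOW[A]={d}  FOLLOW[B]={a,b,d}  FOLLOW[C]={d}
[3] — fixpoint
  FOLLOW[S]={$,a}  FOLLOW[A]={d}  FOLLOW[B]={a,b,d}  FOLLOW[C]={d}

FOLLOW(S) = ["$", "a"]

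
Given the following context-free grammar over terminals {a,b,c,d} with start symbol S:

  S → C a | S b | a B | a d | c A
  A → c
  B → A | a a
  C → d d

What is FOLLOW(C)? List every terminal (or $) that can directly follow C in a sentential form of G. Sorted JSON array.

Compute FIRST by fixpoint:
pass 1:
  A via A→c: +{c}
  B via B→A: +{c}
  B via B→a a: +{a}
  C via C→d d: +{d}
  S via S→C a: +{d}
  S via S→a B: +{a}
  S via S→c A: +{c}
  S: {a,c,d}  A: {c}  B: {a,c}  C: {d}
pass 2: (stable)
  S: {a,c,d}  A: {c}  B: {a,c}  C: {d}

FOLLOW iteration:
FOLLOW(S) := {$}
pass 1:
  S→C a: FOLLOW(C) ⊇ FIRST(a) = {a}; new: +{a}
  S→S b: FOLLOW(S) ⊇ FIRST(b) = {b}; new: +{b}
  S→a B: FOLLOW(B) ⊇ FOLLOW(S) ⊇ {$,b}; new: +{$,b}
  S→c A: FOLLOW(A) ⊇ FOLLOW(S) ⊇ {$,b}; new: +{$,b}
  FOLLOW[S]={$,b}  FOLLOW[A]={$,b}  FOLLOW[B]={$,b}  FOLLOW[C]={a}
pass 2: (stable)
  FOLLOW[S]={$,b}  FOLLOW[A]={$,b}  FOLLOW[B]={$,b}  FOLLOW[C]={a}

FOLLOW(C) = ["a"]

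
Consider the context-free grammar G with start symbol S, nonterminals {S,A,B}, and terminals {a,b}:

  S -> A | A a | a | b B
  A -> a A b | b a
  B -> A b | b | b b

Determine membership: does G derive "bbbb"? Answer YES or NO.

Convert to CNF:
  S -> A T0 | T0 X3 | T1 B | T1 T0 | a
  A -> T0 X2 | T1 T0
  B -> A T1 | T1 T1 | b
  T0 -> a
  T1 -> b
  X2 -> A T1
  X3 -> A T1

CYK table (by increasing span):
  [0..0]={B,T1}  "b"  orig:{B}
  [1..1]={B,T1}  "b"  orig:{B}
  [2..2]={B,T1}  "b"  orig:{B}
  [3..3]={B,T1}  "b"  orig:{B}
  [0..1]={B,S}  "bb"
  [1..2]={B,S}  "bb"
  [2..3]={B,S}  "bb"
  [0..2]={S}  "bbb"
  [1..3]={S}  "bbb"
  [0..3]=∅  "bbbb"

S ∉ T[0,3] ⇒ NO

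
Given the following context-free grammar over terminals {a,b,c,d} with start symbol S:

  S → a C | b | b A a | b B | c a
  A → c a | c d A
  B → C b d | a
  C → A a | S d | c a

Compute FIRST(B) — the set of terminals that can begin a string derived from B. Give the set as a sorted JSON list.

FIRST sets, iterate to fixpoint:
[1]
  A via A→c a: +{c}
  B via B→a: +{a}
  C via C→A a: +{c}
  S via S→a C: +{a}
  S via S→b: +{b}
  S via S→c a: +{c}
  FIRST(S)={a,b,c}  FIRST(A)={c}  FIRST(B)={a}  FIRST(C)={c}
[2]
  B via B→C b d: +{c}
  C via C→S d: +{a,b}
  FIRST(S)={a,b,c}  FIRST(A)={c}  FIRST(B)={a,c}  FIRST(C)={a,b,c}
[3]
  B via B→C b d: +{b}
  FIRST(S)={a,b,c}  FIRST(A)={c}  FIRST(B)={a,b,c}  FIRST(C)={a,b,c}
[4] (no change)
  FIRST(S)={a,b,c}  FIRST(A)={c}  FIRST(B)={a,b,c}  FIRST(C)={a,b,c}

FIRST(B) = ["a", "b", "c"]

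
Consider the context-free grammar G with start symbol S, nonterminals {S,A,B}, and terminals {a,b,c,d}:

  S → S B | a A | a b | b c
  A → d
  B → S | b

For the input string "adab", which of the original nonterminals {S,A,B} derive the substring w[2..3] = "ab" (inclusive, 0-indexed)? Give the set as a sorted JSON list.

CNF form of G:
  S -> S B | T0 A | T0 T1 | T1 T2
  A -> d
  B -> S B | T0 A | T0 T1 | T1 T2 | b
  T0 -> a
  T1 -> b
  T2 -> c

CYK fill, restricted to cells inside w[2..3]:
  cell(2,2) a: {T0}  orig:{}
  cell(3,3) b: {B,T1}  orig:{B}
  cell(2,3) ab: {B,S}

Original NTs in T[2,3] deriving "ab": ["B", "S"]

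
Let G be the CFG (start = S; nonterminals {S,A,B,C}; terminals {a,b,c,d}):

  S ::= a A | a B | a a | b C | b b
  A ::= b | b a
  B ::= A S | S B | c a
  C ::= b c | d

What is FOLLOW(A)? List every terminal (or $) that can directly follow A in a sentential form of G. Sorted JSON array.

FIRST iteration:
round 1:
  A via A→b: +{b}
  B via B→A S: +{b}
  B via B→c a: +{c}
  C via C→b c: +{b}
  C via C→d: +{d}
  S via S→a A: +{a}
  S via S→b C: +{b}
  FIRST[S]={a,b}  FIRST[A]={b}  FIRST[B]={b,c}  FIRST[C]={b,d}
round 2:
  B via B→S B: +{a}
  FIRST[S]={a,b}  FIRST[A]={b}  FIRST[B]={a,b,c}  FIRST[C]={b,d}
round 3: (stable)
  FIRST[S]={a,b}  FIRST[A]={b}  FIRST[B]={a,b,c}  FIRST[C]={b,d}

Compute FOLLOW by fixpoint:
FOLLOW(S) := {$}
iter 1:
  B→A S: FOLLOW(A) ⊇ FIRST(S) = {a,b}; new: +{a,b}
  B→S B: FOLLOW(S) ⊇ FIRST(B) = {a,b,c}; new: +{a,b,c}
  S→a A: FOLLOW(A) ⊇ FOLLOW(S) ⊇ {$,a,b,c}; new: +{$,c}
  S→a B: FOLLOW(B) ⊇ FOLLOW(S) ⊇ {$,a,b,c}; new: +{$,a,b,c}
  S→b C: FOLLOW(C) ⊇ FOLLOW(S) ⊇ {$,a,b,c}; new: +{$,a,b,c}
  S: {$,a,b,c}  A: {$,a,b,c}  B: {$,a,b,c}  C: {$,a,b,c}
iter 2: (stable)
  S: {$,a,b,c}  A: {$,a,b,c}  B: {$,a,b,c}  C: {$,a,b,c}

FOLLOW(A) = ["$", "a", "b", "c"]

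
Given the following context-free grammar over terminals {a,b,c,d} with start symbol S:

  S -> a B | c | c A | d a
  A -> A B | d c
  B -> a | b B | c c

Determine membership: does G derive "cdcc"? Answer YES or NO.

CNF form of G:
  S -> T0 T3 | T1 A | T3 B | c
  A -> A B | T0 T1
  B -> T1 T1 | T2 B | a
  T0 -> d
  T1 -> c
  T2 -> b
  T3 -> a

CYK fill:
  [0..0]={S,T1}  "c"  orig:{S}
  [1..1]={T0}  "d"  orig:{}
  [2..2]={S,T1}  "c"  orig:{S}
  [3..3]={S,T1}  "c"  orig:{S}
  [0..1]=∅  "cd"
  [1..2]={A}  "dc"
  [2..3]={B}  "cc"
  [0..2]={S}  "cdc"
  [1..3]=∅  "dcc"
  [0..3]=∅  "cdcc"

S ∉ T[0,3] ⇒ NO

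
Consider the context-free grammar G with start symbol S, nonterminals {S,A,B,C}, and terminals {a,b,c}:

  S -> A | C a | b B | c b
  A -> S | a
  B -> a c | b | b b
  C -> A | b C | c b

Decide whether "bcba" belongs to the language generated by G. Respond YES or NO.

Convert to CNF:
  S -> C T0 | T1 B | T2 T1 | a
  A -> C T0 | T1 B | T2 T1 | a
  B -> T0 T2 | T1 T1 | b
  C -> C T0 | T1 B | T1 C | T2 T1 | a
  T0 -> a
  T1 -> b
  T2 -> c

CYK fill:
  [0..0]={B,T1}  "b"  orig:{B}
  [1..1]={T2}  "c"  orig:{}
  [2..2]={B,T1}  "b"  orig:{B}
  [3..3]={A,C,S,T0}  "a"  orig:{A,C,S}
  [0..1]=∅  "bc"
  [1..2]={A,C,S}  "cb"
  [2..3]={C}  "ba"
  [0..2]={C}  "bcb"
  [1..3]={A,C,S}  "cba"
  [0..3]={A,C,S}  "bcba"

S ∈ T[0,3] ⇒ YES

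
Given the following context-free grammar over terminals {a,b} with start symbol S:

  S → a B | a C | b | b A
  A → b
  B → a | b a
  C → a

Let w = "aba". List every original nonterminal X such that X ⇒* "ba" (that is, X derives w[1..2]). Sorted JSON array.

Convert to CNF:
  S -> T0 A | T1 B | T1 C | b
  A -> b
  B -> T0 T1 | a
  C -> a
  T0 -> b
  T1 -> a

CYK table (by increasing span), restricted to cells inside w[1..2]:
  [1..1]={A,S,T0}  "b"  orig:{A,S}
  [2..2]={B,C,T1}  "a"  orig:{B,C}
  [1..2]={B}  "ba"

Original NTs in T[1,2] deriving "ba": ["B"]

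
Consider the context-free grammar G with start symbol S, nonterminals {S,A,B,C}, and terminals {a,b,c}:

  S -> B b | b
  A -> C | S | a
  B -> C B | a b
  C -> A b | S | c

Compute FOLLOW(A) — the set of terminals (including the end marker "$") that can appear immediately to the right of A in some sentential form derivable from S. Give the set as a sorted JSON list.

Compute FIRST by fixpoint:
iter 1:
  A via A→a: +{a}
  B via B→a b: +{a}
  C via C→A b: +{a}
  C via C→c: +{c}
  S via S→B b: +{a}
  S via S→b: +{b}
  S: {a,b}  A: {a}  B: {a}  C: {a,c}
iter 2:
  A via A→C: +{c}
  A via A→S: +{b}
  B via B→C B: +{c}
  C via C→A b: +{b}
  S via S→B b: +{c}
  S: {a,b,c}  A: {a,b,c}  B: {a,c}  C: {a,b,c}
iter 3:
  B via B→C B: +{b}
  S: {a,b,c}  A: {a,b,c}  B: {a,b,c}  C: {a,b,c}
iter 4: done
  S: {a,b,c}  A: {a,b,c}  B: {a,b,c}  C: {a,b,c}

FOLLOW sets:
FOLLOW(S) := {$}
iter 1:
  B→C B: FOLLOW(C) ⊇ FIRST(B) = {a,b,c}; new: +{a,b,c}
  C→A b: FOLLOW(A) ⊇ FIRST(b) = {b}; new: +{b}
  C→S: FOLLOW(S) ⊇ FOLLOW(C) ⊇ {a,b,c}; new: +{a,b,c}
  S→B b: FOLLOW(B) ⊇ FIRST(b) = {b}; new: +{b}
  FOLLOW(S)={$,a,b,c}  FOLLOW(A)={b}  FOLLOW(B)={b}  FOLLOW(C)={a,b,c}
iter 2: (stable)
  FOLLOW(S)={$,a,b,c}  FOLLOW(A)={b}  FOLLOW(B)={b}  FOLLOW(C)={a,b,c}

FOLLOW(A) = ["b"]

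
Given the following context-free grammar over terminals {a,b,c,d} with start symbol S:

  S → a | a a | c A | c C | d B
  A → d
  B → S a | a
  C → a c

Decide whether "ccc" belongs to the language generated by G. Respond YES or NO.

Convert to CNF:
  S -> T0 T0 | T1 A | T1 C | T2 B | a
  A -> d
  B -> S T0 | a
  C -> T0 T1
  T0 -> a
  T1 -> c
  T2 -> d

CYK fill:
  T[0,0] 'c' = {T1}  orig:{}
  T[1,1] 'c' = {T1}  orig:{}
  T[2,2] 'c' = {T1}  orig:{}
  T[0,1] 'cc' = ∅
  T[1,2] 'cc' = ∅
  T[0,2] 'ccc' = ∅

S ∉ T[0,2] ⇒ NO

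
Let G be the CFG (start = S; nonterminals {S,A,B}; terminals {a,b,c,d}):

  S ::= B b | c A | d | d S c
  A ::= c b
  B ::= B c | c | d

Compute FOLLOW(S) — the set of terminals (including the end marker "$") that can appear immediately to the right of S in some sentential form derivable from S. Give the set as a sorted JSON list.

Compute FIRST by fixpoint:
pass 1:
  A via A→c b: +{c}
  B via B→c: +{c}
  B via B→d: +{d}
  S via S→B b: +{c,d}
  FIRST(S)={c,d}  FIRST(A)={c}  FIRST(B)={c,d}
pass 2: (no change)
  FIRST(S)={c,d}  FIRST(A)={c}  FIRST(B)={c,d}

Compute FOLLOW by fixpoint:
seed FOLLOW(S) with $
iter 1:
  B→B c: FOLLOW(B) ⊇ FIRST(c) = {c}; new: +{c}
  S→B b: FOLLOW(B) ⊇ FIRST(b) = {b}; new: +{b}
  S→c A: FOLLOW(A) ⊇ FOLLOW(S) ⊇ {$}; new: +{$}
  S→d S c: FOLLOW(S) ⊇ FIRST(c) = {c}; new: +{c}
  FOLLOW[S]={$,c}  FOLLOW[A]={$}  FOLLOW[B]={b,c}
iter 2:
  S→c A: FOLLOW(A) ⊇ FOLLOW(S) ⊇ {$,c}; new: +{c}
  FOLLOW[S]={$,c}  FOLLOW[A]={$,c}  FOLLOW[B]={b,c}
iter 3: done
  FOLLOW[S]={$,c}  FOLLOW[A]={$,c}  FOLLOW[B]={b,c}

FOLLOW(S) = ["$", "c"]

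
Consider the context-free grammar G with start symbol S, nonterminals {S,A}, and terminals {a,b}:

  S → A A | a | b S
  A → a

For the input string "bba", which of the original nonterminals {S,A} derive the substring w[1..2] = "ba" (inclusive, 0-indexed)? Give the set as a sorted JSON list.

CNF form of G:
  S -> A A | T0 S | a
  A -> a
  T0 -> b

CYK table (by increasing span) (cells [i..j] with 1 ≤ i ≤ j ≤ 2 only):
  [1..1]={T0}  "b"  orig:{}
  [2..2]={A,S}  "a"
  [1..2]={S}  "ba"

Original NTs in T[1,2] deriving "ba": ["S"]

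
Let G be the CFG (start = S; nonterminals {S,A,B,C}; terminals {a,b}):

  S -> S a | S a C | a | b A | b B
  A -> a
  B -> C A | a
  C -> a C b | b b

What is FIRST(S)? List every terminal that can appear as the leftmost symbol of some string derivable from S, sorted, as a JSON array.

FIRST sets, iterate to fixpoint:
pass 1:
  A via A→a: +{a}
  B via B→a: +{a}
  C via C→a C b: +{a}
  C via C→b b: +{b}
  S via S→a: +{a}
  S via S→b A: +{b}
  FIRST(S)={a,b}  FIRST(A)={a}  FIRST(B)={a}  FIRST(C)={a,b}
pass 2:
  B via B→C A: +{b}
  FIRST(S)={a,b}  FIRST(A)={a}  FIRST(B)={a,b}  FIRST(C)={a,b}
pass 3: (no change)
  FIRST(S)={a,b}  FIRST(A)={a}  FIRST(B)={a,b}  FIRST(C)={a,b}

FIRST(S) = ["a", "b"]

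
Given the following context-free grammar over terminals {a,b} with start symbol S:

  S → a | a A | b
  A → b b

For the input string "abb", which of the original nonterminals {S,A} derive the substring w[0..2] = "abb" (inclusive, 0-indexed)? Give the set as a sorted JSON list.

Convert to CNF:
  S -> T1 A | a | b
  A -> T0 T0
  T0 -> b
  T1 -> a

CYK table (by increasing span) (cells [i..j] with 0 ≤ i ≤ j ≤ 2 only):
  cell(0,0) a: {S,T1}  orig:{S}
  cell(1,1) b: {S,T0}  orig:{S}
  cell(2,2) b: {S,T0}  orig:{S}
  cell(0,1) ab: ∅
  cell(1,2) bb: {A}
  cell(0,2) abb: {S}

Original NTs in T[0,2] deriving "abb": ["S"]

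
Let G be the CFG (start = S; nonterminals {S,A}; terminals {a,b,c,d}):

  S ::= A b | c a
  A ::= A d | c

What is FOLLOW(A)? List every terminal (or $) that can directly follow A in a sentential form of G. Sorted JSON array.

FIRST sets, iterate to fixpoint:
iter 1:
  A via A→c: +{c}
  S via S→A b: +{c}
  S: {c}  A: {c}
iter 2: done
  S: {c}  A: {c}

FOLLOW sets:
FOLLOW(S) := {$}
iter 1:
  A→A d: FOLLOW(A) ⊇ FIRST(d) = {d}; new: +{d}
  S→A b: FOLLOW(A) ⊇ FIRST(b) = {b}; new: +{b}
  FOLLOW(S)={$}  FOLLOW(A)={b,d}
iter 2: (stable)
  FOLLOW(S)={$}  FOLLOW(A)={b,d}

FOLLOW(A) = ["b", "d"]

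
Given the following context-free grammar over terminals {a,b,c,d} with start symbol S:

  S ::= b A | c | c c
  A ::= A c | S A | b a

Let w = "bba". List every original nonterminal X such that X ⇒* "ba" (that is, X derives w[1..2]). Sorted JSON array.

Convert to CNF:
  S -> T0 T0 | T1 A | c
  A -> A T0 | S A | T1 T2
  T0 -> c
  T1 -> b
  T2 -> a

Fill CYK table bottom-up — only the sub-triangle for w[1..2]:
  cell(1,1) b: {T1}  orig:{}
  cell(2,2) a: {T2}  orig:{}
  cell(1,2) ba: {A}

Original NTs in T[1,2] deriving "ba": ["A"]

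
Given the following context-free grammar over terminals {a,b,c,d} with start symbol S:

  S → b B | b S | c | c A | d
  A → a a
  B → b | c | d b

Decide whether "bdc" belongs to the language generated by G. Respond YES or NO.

Convert to CNF:
  S -> T2 B | T2 S | T3 A | c | d
  A -> T0 T0
  B -> T1 T2 | b | c
  T0 -> a
  T1 -> d
  T2 -> b
  T3 -> c

Fill CYK table bottom-up:
  cell(0,0) b: {B,T2}  orig:{B}
  cell(1,1) d: {S,T1}  orig:{S}
  cell(2,2) c: {B,S,T3}  orig:{B,S}
  cell(0,1) bd: {S}
  cell(1,2) dc: ∅
  cell(0,2) bdc: ∅

S ∉ T[0,2] ⇒ NO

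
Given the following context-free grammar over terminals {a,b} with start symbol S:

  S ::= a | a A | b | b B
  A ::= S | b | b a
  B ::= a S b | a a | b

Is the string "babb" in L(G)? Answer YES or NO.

CNF form of G:
  S -> T0 A | T1 B | a | b
  A -> T0 A | T1 B | T1 T0 | a | b
  B -> T0 T0 | T0 X2 | b
  T0 -> a
  T1 -> b
  X2 -> S T1

CYK table (by increasing span):
  T[0,0] 'b' = {A,B,S,T1}  orig:{A,B,S}
  T[1,1] 'a' = {A,S,T0}  orig:{A,S}
  T[2,2] 'b' = {A,B,S,T1}  orig:{A,B,S}
  T[3,3] 'b' = {A,B,S,T1}  orig:{A,B,S}
  T[0,1] 'ba' = {A}
  T[1,2] 'ab' = {A,S,X2}  orig:{A,S}
  T[2,3] 'bb' = {A,S,X2}  orig:{A,S}
  T[0,2] 'bab' = ∅
  T[1,3] 'abb' = {A,B,S,X2}  orig:{A,B,S}
  T[0,3] 'babb' = {A,S}

S ∈ T[0,3] ⇒ YES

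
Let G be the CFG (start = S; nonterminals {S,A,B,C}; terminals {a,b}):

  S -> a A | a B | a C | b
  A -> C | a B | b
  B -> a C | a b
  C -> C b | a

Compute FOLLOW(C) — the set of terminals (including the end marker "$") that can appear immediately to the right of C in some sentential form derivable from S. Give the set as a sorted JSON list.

FIRST iteration:
iter 1:
  A via A→a B: +{a}
  A via A→b: +{b}
  B via B→a C: +{a}
  C via C→a: +{a}
  S via S→a A: +{a}
  S via S→b: +{b}
  S: {a,b}  A: {a,b}  B: {a}  C: {a}
iter 2: (no change)
  S: {a,b}  A: {a,b}  B: {a}  C: {a}

FOLLOW sets:
initialize: $ ∈ FOLLOW(S)
pass 1:
  C→C b: FOLLOW(C) ⊇ FIRST(b) = {b}; new: +{b}
  S→a A: FOLLOW(A) ⊇ FOLLOW(S) ⊇ {$}; new: +{$}
  S→a B: FOLLOW(B) ⊇ FOLLOW(S) ⊇ {$}; new: +{$}
  S→a C: FOLLOW(C) ⊇ FOLLOW(S) ⊇ {$}; new: +{$}
  FOLLOW[S]={$}  FOLLOW[A]={$}  FOLLOW[B]={$}  FOLLOW[C]={$,b}
pass 2: (stable)
  FOLLOW[S]={$}  FOLLOW[A]={$}  FOLLOW[B]={$}  FOLLOW[C]={$,b}

FOLLOW(C) = ["$", "b"]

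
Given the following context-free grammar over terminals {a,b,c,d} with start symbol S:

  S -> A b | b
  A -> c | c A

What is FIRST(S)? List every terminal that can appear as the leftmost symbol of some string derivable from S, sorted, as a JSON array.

FIRST sets, iterate to fixpoint:
round 1:
  A via A→c: +{c}
  S via S→A b: +{c}
  S via S→b: +{b}
  FIRST(S)={b,c}  FIRST(A)={c}
round 2: — fixpoint
  FIRST(S)={b,c}  FIRST(A)={c}

FIRST(S) = ["b", "c"]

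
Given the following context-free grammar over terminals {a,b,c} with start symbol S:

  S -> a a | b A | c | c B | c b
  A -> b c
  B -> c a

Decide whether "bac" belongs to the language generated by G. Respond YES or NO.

CNF form of G:
  S -> T0 A | T1 B | T1 T0 | T2 T2 | c
  A -> T0 T1
  B -> T1 T2
  T0 -> b
  T1 -> c
  T2 -> a

CYK table (by increasing span):
  cell(0,0) b: {T0}  orig:{}
  cell(1,1) a: {T2}  orig:{}
  cell(2,2) c: {S,T1}  orig:{S}
  cell(0,1) ba: ∅
  cell(1,2) ac: ∅
  cell(0,2) bac: ∅

S ∉ T[0,2] ⇒ NO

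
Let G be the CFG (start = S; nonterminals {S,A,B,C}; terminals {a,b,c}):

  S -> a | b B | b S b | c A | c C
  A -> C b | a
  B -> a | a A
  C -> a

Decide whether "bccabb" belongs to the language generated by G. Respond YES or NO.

Convert to CNF:
  S -> T0 B | T0 X3 | T2 A | T2 C | a
  A -> C T0 | a
  B -> T1 A | a
  C -> a
  T0 -> b
  T1 -> a
  T2 -> c
  X3 -> S T0

Fill CYK table bottom-up:
  cell(0,0) b: {T0}  orig:{}
  cell(1,1) c: {T2}  orig:{}
  cell(2,2) c: {T2}  orig:{}
  cell(3,3) a: {A,B,C,S,T1}  orig:{A,B,C,S}
  cell(4,4) b: {T0}  orig:{}
  cell(5,5) b: {T0}  orig:{}
  cell(0,1) bc: ∅
  cell(1,2) cc: ∅
  cell(2,3) ca: {S}
  cell(3,4) ab: {A,X3}  orig:{A}
  cell(4,5) bb: ∅
  cell(0,2) bcc: ∅
  cell(1,3) cca: ∅
  cell(2,4) cab: {S,X3}  orig:{S}
  cell(3,5) abb: ∅
  cell(0,3) bcca: ∅
  cell(1,4) ccab: ∅
  cell(2,5) cabb: {X3}  orig:{}
  cell(0,4) bccab: ∅
  cell(1,5) ccabb: ∅
  cell(0,5) bccabb: ∅

S ∉ T[0,5] ⇒ NO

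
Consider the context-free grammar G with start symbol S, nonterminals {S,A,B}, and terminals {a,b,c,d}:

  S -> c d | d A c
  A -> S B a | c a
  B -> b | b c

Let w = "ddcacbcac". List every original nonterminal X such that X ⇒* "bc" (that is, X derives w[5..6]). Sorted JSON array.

Convert to CNF:
  S -> T1 T3 | T3 X5
  A -> S X4 | T1 T0
  B -> T2 T1 | b
  T0 -> a
  T1 -> c
  T2 -> b
  T3 -> d
  X4 -> B T0
  X5 -> A T1

CYK fill (cells [i..j] with 5 ≤ i ≤ j ≤ 6 only):
  T[5,5] 'b' = {B,T2}  orig:{B}
  T[6,6] 'c' = {T1}  orig:{}
  T[5,6] 'bc' = {B}

Original NTs in T[5,6] deriving "bc": ["B"]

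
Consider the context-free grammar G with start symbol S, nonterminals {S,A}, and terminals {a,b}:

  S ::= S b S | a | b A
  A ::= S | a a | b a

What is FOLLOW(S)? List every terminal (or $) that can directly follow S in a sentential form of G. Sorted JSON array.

Compute FIRST by fixpoint:
[1]
  A via A→a a: +{a}
  A via A→b a: +{b}
  S via S→a: +{a}
  S via S→b A: +{b}
  S: {a,b}  A: {a,b}
[2] (stable)
  S: {a,b}  A: {a,b}

FOLLOW sets:
initialize: $ ∈ FOLLOW(S)
pass 1:
  S→S b S: FOLLOW(S) ⊇ FIRST(b) = {b}; new: +{b}
  S→b A: FOLLOW(A) ⊇ FOLLOW(S) ⊇ {$,b}; new: +{$,b}
  S: {$,b}  A: {$,b}
pass 2: (no change)
  S: {$,b}  A: {$,b}

FOLLOW(S) = ["$", "b"]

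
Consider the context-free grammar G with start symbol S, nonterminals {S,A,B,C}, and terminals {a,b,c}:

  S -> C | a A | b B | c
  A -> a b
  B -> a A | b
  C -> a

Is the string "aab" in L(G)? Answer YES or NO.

CNF form of G:
  S -> T0 A | T1 B | a | c
  A -> T0 T1
  B -> T0 A | b
  C -> a
  T0 -> a
  T1 -> b

Fill CYK table bottom-up:
  T[0,0] 'a' = {C,S,T0}  orig:{C,S}
  T[1,1] 'a' = {C,S,T0}  orig:{C,S}
  T[2,2] 'b' = {B,T1}  orig:{B}
  T[0,1] 'aa' = ∅
  T[1,2] 'ab' = {A}
  T[0,2] 'aab' = {B,S}

S ∈ T[0,2] ⇒ YES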